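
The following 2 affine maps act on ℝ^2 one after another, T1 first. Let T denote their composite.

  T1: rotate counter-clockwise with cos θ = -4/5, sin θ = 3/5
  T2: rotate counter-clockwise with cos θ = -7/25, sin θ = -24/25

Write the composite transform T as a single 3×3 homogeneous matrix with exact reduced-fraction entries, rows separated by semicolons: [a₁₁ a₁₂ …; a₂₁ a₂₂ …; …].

T1 = [-4/5 -3/5 0; 3/5 -4/5 0; 0 0 1]
T2·T1 = [4/5 -3/5 0; 3/5 4/5 0; 0 0 1]

T = [4/5 -3/5 0; 3/5 4/5 0; 0 0 1]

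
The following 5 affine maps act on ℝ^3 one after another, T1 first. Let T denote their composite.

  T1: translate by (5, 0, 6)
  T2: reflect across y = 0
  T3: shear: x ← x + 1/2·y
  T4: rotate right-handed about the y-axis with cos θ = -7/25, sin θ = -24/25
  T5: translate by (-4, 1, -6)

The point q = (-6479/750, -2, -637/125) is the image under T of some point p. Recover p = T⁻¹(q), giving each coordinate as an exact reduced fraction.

p = (-4/3, 3, -9/5)

T1 = [1 0 0 5; 0 1 0 0; 0 0 1 6; 0 0 0 1]
T2·T1 = [1 0 0 5; 0 -1 0 0; 0 0 1 6; 0 0 0 1]
T3·…·T1 = [1 -1/2 0 5; 0 -1 0 0; 0 0 1 6; 0 0 0 1]
T4·…·T1 = [-7/25 7/50 -24/25 -179/25; 0 -1 0 0; 24/25 -12/25 -7/25 78/25; 0 0 0 1]
T5·…·T1 = [-7/25 7/50 -24/25 -279/25; 0 -1 0 1; 24/25 -12/25 -7/25 -72/25; 0 0 0 1]
det M = -1; M⁻¹ = [-7/25 -1/2 24/25 7/50; 0 -1 0 1; -24/25 0 -7/25 -288/25; 0 0 0 1]
M⁻¹ · (-6479/750, -2, -637/125)ᵀ = (-4/3, 3, -9/5)ᵀ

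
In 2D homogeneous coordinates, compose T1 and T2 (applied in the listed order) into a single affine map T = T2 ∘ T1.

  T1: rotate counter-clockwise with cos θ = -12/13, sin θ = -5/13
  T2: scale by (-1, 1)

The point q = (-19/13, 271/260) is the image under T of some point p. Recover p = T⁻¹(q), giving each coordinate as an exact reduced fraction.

T1 = [-12/13 5/13 0; -5/13 -12/13 0; 0 0 1]
T2·T1 = [12/13 -5/13 0; -5/13 -12/13 0; 0 0 1]
det M = -1; M⁻¹ = [12/13 -5/13 0; -5/13 -12/13 0; 0 0 1]
M⁻¹ · (-19/13, 271/260)ᵀ = (-7/4, -2/5)ᵀ

p = (-7/4, -2/5)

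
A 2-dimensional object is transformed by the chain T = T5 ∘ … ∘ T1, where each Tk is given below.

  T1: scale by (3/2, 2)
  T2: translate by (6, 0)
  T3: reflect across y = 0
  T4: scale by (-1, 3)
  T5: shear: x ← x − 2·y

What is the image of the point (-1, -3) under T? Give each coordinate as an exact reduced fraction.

T(p) = (-81/2, 18)

T1 scale by (3/2, 2): (-1, -3) → (-3/2, -6)
T2 translate by (6, 0): (-3/2, -6) → (9/2, -6)
T3 reflect across y = 0: (9/2, -6) → (9/2, 6)
T4 scale by (-1, 3): (9/2, 6) → (-9/2, 18)
T5 shear: x ← x − 2·y: (-9/2, 18) → (-81/2, 18)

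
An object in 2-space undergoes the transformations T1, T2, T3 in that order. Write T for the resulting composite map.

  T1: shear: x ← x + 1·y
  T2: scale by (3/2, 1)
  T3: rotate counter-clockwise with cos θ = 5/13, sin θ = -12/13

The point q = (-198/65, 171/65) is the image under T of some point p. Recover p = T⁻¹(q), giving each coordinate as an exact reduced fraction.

p = (-3/5, -9/5)

T1 = [1 1 0; 0 1 0; 0 0 1]
T2·T1 = [3/2 3/2 0; 0 1 0; 0 0 1]
T3·…·T1 = [15/26 3/2 0; -18/13 -1 0; 0 0 1]
det M = 3/2; M⁻¹ = [-2/3 -1 0; 12/13 5/13 0; 0 0 1]
M⁻¹ · (-198/65, 171/65)ᵀ = (-3/5, -9/5)ᵀ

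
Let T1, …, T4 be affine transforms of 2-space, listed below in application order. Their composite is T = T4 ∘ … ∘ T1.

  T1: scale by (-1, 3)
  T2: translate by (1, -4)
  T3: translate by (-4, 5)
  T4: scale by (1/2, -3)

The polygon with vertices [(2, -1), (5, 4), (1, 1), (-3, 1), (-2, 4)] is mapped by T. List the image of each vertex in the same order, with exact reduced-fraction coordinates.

T1 scale by (-1, 3): (2, -1) → (-2, -3); (5, 4) → (-5, 12); (1, 1) → (-1, 3); (-3, 1) → (3, 3); (-2, 4) → (2, 12)
T2 translate by (1, -4): (-2, -3) → (-1, -7); (-5, 12) → (-4, 8); (-1, 3) → (0, -1); (3, 3) → (4, -1); (2, 12) → (3, 8)
T3 translate by (-4, 5): (-1, -7) → (-5, -2); (-4, 8) → (-8, 13); (0, -1) → (-4, 4); (4, -1) → (0, 4); (3, 8) → (-1, 13)
T4 scale by (1/2, -3): (-5, -2) → (-5/2, 6); (-8, 13) → (-4, -39); (-4, 4) → (-2, -12); (0, 4) → (0, -12); (-1, 13) → (-1/2, -39)

image vertices: (-5/2, 6), (-4, -39), (-2, -12), (0, -12), (-1/2, -39)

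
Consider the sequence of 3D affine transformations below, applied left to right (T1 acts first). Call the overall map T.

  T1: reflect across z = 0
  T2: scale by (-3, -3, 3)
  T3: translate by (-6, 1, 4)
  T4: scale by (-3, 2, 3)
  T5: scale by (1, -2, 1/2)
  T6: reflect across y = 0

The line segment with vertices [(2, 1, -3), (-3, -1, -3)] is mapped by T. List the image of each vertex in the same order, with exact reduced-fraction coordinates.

T1 reflect across z = 0: (2, 1, -3) → (2, 1, 3); (-3, -1, -3) → (-3, -1, 3)
T2 scale by (-3, -3, 3): (2, 1, 3) → (-6, -3, 9); (-3, -1, 3) → (9, 3, 9)
T3 translate by (-6, 1, 4): (-6, -3, 9) → (-12, -2, 13); (9, 3, 9) → (3, 4, 13)
T4 scale by (-3, 2, 3): (-12, -2, 13) → (36, -4, 39); (3, 4, 13) → (-9, 8, 39)
T5 scale by (1, -2, 1/2): (36, -4, 39) → (36, 8, 39/2); (-9, 8, 39) → (-9, -16, 39/2)
T6 reflect across y = 0: (36, 8, 39/2) → (36, -8, 39/2); (-9, -16, 39/2) → (-9, 16, 39/2)

image vertices: (36, -8, 39/2), (-9, 16, 39/2)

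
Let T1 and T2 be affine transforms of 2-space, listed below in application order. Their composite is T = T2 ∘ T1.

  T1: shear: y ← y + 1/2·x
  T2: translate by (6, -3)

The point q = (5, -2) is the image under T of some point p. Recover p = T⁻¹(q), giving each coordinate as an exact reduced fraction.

T1 = [1 0 0; 1/2 1 0; 0 0 1]
T2·T1 = [1 0 6; 1/2 1 -3; 0 0 1]
det M = 1; M⁻¹ = [1 0 -6; -1/2 1 6; 0 0 1]
M⁻¹ · (5, -2)ᵀ = (-1, 3/2)ᵀ

p = (-1, 3/2)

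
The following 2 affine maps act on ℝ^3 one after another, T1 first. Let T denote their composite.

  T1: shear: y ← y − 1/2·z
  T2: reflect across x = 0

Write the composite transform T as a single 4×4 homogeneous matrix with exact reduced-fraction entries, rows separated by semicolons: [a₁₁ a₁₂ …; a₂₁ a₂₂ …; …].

T1 = [1 0 0 0; 0 1 -1/2 0; 0 0 1 0; 0 0 0 1]
T2·T1 = [-1 0 0 0; 0 1 -1/2 0; 0 0 1 0; 0 0 0 1]

T = [-1 0 0 0; 0 1 -1/2 0; 0 0 1 0; 0 0 0 1]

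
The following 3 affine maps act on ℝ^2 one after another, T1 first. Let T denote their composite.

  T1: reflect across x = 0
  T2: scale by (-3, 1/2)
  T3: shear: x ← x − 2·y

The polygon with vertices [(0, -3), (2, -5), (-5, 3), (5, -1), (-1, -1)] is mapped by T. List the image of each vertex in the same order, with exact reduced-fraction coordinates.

image vertices: (3, -3/2), (11, -5/2), (-18, 3/2), (16, -1/2), (-2, -1/2)

T1 reflect across x = 0: (0, -3) → (0, -3); (2, -5) → (-2, -5); (-5, 3) → (5, 3); (5, -1) → (-5, -1); (-1, -1) → (1, -1)
T2 scale by (-3, 1/2): (0, -3) → (0, -3/2); (-2, -5) → (6, -5/2); (5, 3) → (-15, 3/2); (-5, -1) → (15, -1/2); (1, -1) → (-3, -1/2)
T3 shear: x ← x − 2·y: (0, -3/2) → (3, -3/2); (6, -5/2) → (11, -5/2); (-15, 3/2) → (-18, 3/2); (15, -1/2) → (16, -1/2); (-3, -1/2) → (-2, -1/2)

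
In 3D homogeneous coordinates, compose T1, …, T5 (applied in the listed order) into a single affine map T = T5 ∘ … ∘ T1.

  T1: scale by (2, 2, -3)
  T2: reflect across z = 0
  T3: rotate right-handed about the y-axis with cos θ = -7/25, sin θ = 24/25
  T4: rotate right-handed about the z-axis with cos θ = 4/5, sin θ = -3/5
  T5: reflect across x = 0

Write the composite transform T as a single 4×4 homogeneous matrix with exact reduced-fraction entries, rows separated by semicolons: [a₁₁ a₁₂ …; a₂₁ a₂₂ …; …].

T1 = [2 0 0 0; 0 2 0 0; 0 0 -3 0; 0 0 0 1]
T2·T1 = [2 0 0 0; 0 2 0 0; 0 0 3 0; 0 0 0 1]
T3·…·T1 = [-14/25 0 72/25 0; 0 2 0 0; -48/25 0 -21/25 0; 0 0 0 1]
T4·…·T1 = [-56/125 6/5 288/125 0; 42/125 8/5 -216/125 0; -48/25 0 -21/25 0; 0 0 0 1]
T5·…·T1 = [56/125 -6/5 -288/125 0; 42/125 8/5 -216/125 0; -48/25 0 -21/25 0; 0 0 0 1]

T = [56/125 -6/5 -288/125 0; 42/125 8/5 -216/125 0; -48/25 0 -21/25 0; 0 0 0 1]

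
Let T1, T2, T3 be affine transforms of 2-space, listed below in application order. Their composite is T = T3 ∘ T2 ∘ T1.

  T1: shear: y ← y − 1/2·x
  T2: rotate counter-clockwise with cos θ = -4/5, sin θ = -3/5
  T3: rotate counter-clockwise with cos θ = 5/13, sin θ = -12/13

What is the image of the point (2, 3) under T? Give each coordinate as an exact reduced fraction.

T1 shear: y ← y − 1/2·x: (2, 3) → (2, 2)
T2 rotate counter-clockwise with cos θ = -4/5, sin θ = -3/5: (2, 2) → (-2/5, -14/5)
T3 rotate counter-clockwise with cos θ = 5/13, sin θ = -12/13: (-2/5, -14/5) → (-178/65, -46/65)

T(p) = (-178/65, -46/65)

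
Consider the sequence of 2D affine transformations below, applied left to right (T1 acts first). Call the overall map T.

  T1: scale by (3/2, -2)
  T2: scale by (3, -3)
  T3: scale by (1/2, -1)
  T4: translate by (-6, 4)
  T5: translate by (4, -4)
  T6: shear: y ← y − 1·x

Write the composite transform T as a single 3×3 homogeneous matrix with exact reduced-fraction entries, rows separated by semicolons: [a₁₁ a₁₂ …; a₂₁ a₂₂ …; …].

T = [9/4 0 -2; -9/4 -6 2; 0 0 1]

T1 = [3/2 0 0; 0 -2 0; 0 0 1]
T2·T1 = [9/2 0 0; 0 6 0; 0 0 1]
T3·…·T1 = [9/4 0 0; 0 -6 0; 0 0 1]
T4·…·T1 = [9/4 0 -6; 0 -6 4; 0 0 1]
T5·…·T1 = [9/4 0 -2; 0 -6 0; 0 0 1]
T6·…·T1 = [9/4 0 -2; -9/4 -6 2; 0 0 1]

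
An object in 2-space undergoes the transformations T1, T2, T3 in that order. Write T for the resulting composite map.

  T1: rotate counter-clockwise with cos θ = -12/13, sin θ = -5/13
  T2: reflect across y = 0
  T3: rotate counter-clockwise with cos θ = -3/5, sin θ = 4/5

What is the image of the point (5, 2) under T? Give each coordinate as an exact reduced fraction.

T1 rotate counter-clockwise with cos θ = -12/13, sin θ = -5/13: (5, 2) → (-50/13, -49/13)
T2 reflect across y = 0: (-50/13, -49/13) → (-50/13, 49/13)
T3 rotate counter-clockwise with cos θ = -3/5, sin θ = 4/5: (-50/13, 49/13) → (-46/65, -347/65)

T(p) = (-46/65, -347/65)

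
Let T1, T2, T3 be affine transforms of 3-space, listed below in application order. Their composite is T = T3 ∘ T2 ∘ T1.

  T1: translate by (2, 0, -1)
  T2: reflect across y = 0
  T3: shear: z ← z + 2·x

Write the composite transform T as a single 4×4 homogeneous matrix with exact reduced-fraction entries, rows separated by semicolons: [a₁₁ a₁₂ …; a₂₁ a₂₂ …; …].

T = [1 0 0 2; 0 -1 0 0; 2 0 1 3; 0 0 0 1]

T1 = [1 0 0 2; 0 1 0 0; 0 0 1 -1; 0 0 0 1]
T2·T1 = [1 0 0 2; 0 -1 0 0; 0 0 1 -1; 0 0 0 1]
T3·…·T1 = [1 0 0 2; 0 -1 0 0; 2 0 1 3; 0 0 0 1]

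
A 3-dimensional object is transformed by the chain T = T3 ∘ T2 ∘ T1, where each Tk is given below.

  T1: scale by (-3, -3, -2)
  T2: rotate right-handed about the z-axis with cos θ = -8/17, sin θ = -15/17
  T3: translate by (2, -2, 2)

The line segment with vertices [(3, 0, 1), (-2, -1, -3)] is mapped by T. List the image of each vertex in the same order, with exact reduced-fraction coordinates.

T1 scale by (-3, -3, -2): (3, 0, 1) → (-9, 0, -2); (-2, -1, -3) → (6, 3, 6)
T2 rotate right-handed about the z-axis with cos θ = -8/17, sin θ = -15/17: (-9, 0, -2) → (72/17, 135/17, -2); (6, 3, 6) → (-3/17, -114/17, 6)
T3 translate by (2, -2, 2): (72/17, 135/17, -2) → (106/17, 101/17, 0); (-3/17, -114/17, 6) → (31/17, -148/17, 8)

image vertices: (106/17, 101/17, 0), (31/17, -148/17, 8)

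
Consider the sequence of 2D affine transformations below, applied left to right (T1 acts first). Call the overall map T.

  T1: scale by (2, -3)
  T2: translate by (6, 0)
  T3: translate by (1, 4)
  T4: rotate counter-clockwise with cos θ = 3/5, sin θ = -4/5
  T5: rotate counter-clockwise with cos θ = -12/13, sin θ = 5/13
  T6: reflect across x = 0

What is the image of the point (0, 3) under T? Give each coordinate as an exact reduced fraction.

T1 scale by (2, -3): (0, 3) → (0, -9)
T2 translate by (6, 0): (0, -9) → (6, -9)
T3 translate by (1, 4): (6, -9) → (7, -5)
T4 rotate counter-clockwise with cos θ = 3/5, sin θ = -4/5: (7, -5) → (1/5, -43/5)
T5 rotate counter-clockwise with cos θ = -12/13, sin θ = 5/13: (1/5, -43/5) → (203/65, 521/65)
T6 reflect across x = 0: (203/65, 521/65) → (-203/65, 521/65)

T(p) = (-203/65, 521/65)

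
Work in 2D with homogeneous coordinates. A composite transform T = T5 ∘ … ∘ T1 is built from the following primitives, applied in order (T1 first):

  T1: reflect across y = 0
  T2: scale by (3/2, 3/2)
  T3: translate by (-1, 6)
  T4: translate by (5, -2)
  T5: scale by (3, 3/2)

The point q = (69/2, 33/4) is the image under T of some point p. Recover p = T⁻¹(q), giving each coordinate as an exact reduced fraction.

p = (5, -1)

T1 = [1 0 0; 0 -1 0; 0 0 1]
T2·T1 = [3/2 0 0; 0 -3/2 0; 0 0 1]
T3·…·T1 = [3/2 0 -1; 0 -3/2 6; 0 0 1]
T4·…·T1 = [3/2 0 4; 0 -3/2 4; 0 0 1]
T5·…·T1 = [9/2 0 12; 0 -9/4 6; 0 0 1]
det M = -81/8; M⁻¹ = [2/9 0 -8/3; 0 -4/9 8/3; 0 0 1]
M⁻¹ · (69/2, 33/4)ᵀ = (5, -1)ᵀ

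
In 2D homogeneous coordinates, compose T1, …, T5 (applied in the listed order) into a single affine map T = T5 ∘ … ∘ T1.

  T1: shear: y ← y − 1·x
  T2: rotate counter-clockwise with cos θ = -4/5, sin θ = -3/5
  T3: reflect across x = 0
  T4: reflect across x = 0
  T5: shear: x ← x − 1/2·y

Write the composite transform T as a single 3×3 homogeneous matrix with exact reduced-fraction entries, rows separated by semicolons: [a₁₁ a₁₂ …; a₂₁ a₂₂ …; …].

T1 = [1 0 0; -1 1 0; 0 0 1]
T2·T1 = [-7/5 3/5 0; 1/5 -4/5 0; 0 0 1]
T3·…·T1 = [7/5 -3/5 0; 1/5 -4/5 0; 0 0 1]
T4·…·T1 = [-7/5 3/5 0; 1/5 -4/5 0; 0 0 1]
T5·…·T1 = [-3/2 1 0; 1/5 -4/5 0; 0 0 1]

T = [-3/2 1 0; 1/5 -4/5 0; 0 0 1]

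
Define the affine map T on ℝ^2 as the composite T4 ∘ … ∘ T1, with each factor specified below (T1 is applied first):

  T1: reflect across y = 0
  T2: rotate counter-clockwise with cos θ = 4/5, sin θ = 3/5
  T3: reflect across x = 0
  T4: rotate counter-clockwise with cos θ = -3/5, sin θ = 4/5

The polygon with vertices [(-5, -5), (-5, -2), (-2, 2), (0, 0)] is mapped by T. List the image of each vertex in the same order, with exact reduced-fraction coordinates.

image vertices: (-5, 5), (-2, 5), (2, 2), (0, 0)

T1 reflect across y = 0: (-5, -5) → (-5, 5); (-5, -2) → (-5, 2); (-2, 2) → (-2, -2); (0, 0) → (0, 0)
T2 rotate counter-clockwise with cos θ = 4/5, sin θ = 3/5: (-5, 5) → (-7, 1); (-5, 2) → (-26/5, -7/5); (-2, -2) → (-2/5, -14/5); (0, 0) → (0, 0)
T3 reflect across x = 0: (-7, 1) → (7, 1); (-26/5, -7/5) → (26/5, -7/5); (-2/5, -14/5) → (2/5, -14/5); (0, 0) → (0, 0)
T4 rotate counter-clockwise with cos θ = -3/5, sin θ = 4/5: (7, 1) → (-5, 5); (26/5, -7/5) → (-2, 5); (2/5, -14/5) → (2, 2); (0, 0) → (0, 0)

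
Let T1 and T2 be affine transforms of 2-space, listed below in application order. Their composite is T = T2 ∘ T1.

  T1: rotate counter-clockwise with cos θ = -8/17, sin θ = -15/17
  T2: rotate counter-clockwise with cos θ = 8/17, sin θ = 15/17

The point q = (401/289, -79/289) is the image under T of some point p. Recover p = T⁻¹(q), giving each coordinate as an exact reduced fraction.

T1 = [-8/17 15/17 0; -15/17 -8/17 0; 0 0 1]
T2·T1 = [161/289 240/289 0; -240/289 161/289 0; 0 0 1]
det M = 1; M⁻¹ = [161/289 -240/289 0; 240/289 161/289 0; 0 0 1]
M⁻¹ · (401/289, -79/289)ᵀ = (1, 1)ᵀ

p = (1, 1)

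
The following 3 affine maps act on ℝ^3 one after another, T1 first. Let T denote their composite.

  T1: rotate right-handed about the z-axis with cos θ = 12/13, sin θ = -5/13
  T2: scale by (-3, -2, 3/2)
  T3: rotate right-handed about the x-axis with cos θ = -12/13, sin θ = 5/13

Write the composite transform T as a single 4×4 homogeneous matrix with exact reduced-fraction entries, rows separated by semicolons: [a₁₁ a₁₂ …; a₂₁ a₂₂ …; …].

T1 = [12/13 5/13 0 0; -5/13 12/13 0 0; 0 0 1 0; 0 0 0 1]
T2·T1 = [-36/13 -15/13 0 0; 10/13 -24/13 0 0; 0 0 3/2 0; 0 0 0 1]
T3·…·T1 = [-36/13 -15/13 0 0; -120/169 288/169 -15/26 0; 50/169 -120/169 -18/13 0; 0 0 0 1]

T = [-36/13 -15/13 0 0; -120/169 288/169 -15/26 0; 50/169 -120/169 -18/13 0; 0 0 0 1]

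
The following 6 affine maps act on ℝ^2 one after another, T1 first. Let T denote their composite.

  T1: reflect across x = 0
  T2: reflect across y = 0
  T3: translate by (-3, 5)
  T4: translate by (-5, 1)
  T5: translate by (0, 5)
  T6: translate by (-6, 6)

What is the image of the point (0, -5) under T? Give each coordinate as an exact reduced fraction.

T(p) = (-14, 22)

T1 reflect across x = 0: (0, -5) → (0, -5)
T2 reflect across y = 0: (0, -5) → (0, 5)
T3 translate by (-3, 5): (0, 5) → (-3, 10)
T4 translate by (-5, 1): (-3, 10) → (-8, 11)
T5 translate by (0, 5): (-8, 11) → (-8, 16)
T6 translate by (-6, 6): (-8, 16) → (-14, 22)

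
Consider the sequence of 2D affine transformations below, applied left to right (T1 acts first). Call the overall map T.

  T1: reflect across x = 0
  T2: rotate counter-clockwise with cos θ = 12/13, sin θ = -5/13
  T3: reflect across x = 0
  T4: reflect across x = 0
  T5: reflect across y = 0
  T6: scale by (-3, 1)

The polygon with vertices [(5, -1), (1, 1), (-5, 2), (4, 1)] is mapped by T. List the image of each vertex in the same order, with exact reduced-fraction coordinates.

T1 reflect across x = 0: (5, -1) → (-5, -1); (1, 1) → (-1, 1); (-5, 2) → (5, 2); (4, 1) → (-4, 1)
T2 rotate counter-clockwise with cos θ = 12/13, sin θ = -5/13: (-5, -1) → (-5, 1); (-1, 1) → (-7/13, 17/13); (5, 2) → (70/13, -1/13); (-4, 1) → (-43/13, 32/13)
T3 reflect across x = 0: (-5, 1) → (5, 1); (-7/13, 17/13) → (7/13, 17/13); (70/13, -1/13) → (-70/13, -1/13); (-43/13, 32/13) → (43/13, 32/13)
T4 reflect across x = 0: (5, 1) → (-5, 1); (7/13, 17/13) → (-7/13, 17/13); (-70/13, -1/13) → (70/13, -1/13); (43/13, 32/13) → (-43/13, 32/13)
T5 reflect across y = 0: (-5, 1) → (-5, -1); (-7/13, 17/13) → (-7/13, -17/13); (70/13, -1/13) → (70/13, 1/13); (-43/13, 32/13) → (-43/13, -32/13)
T6 scale by (-3, 1): (-5, -1) → (15, -1); (-7/13, -17/13) → (21/13, -17/13); (70/13, 1/13) → (-210/13, 1/13); (-43/13, -32/13) → (129/13, -32/13)

image vertices: (15, -1), (21/13, -17/13), (-210/13, 1/13), (129/13, -32/13)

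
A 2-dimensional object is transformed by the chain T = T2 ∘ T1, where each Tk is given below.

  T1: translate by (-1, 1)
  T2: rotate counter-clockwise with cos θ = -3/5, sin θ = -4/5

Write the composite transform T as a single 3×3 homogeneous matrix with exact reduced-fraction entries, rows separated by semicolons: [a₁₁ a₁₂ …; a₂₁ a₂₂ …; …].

T1 = [1 0 -1; 0 1 1; 0 0 1]
T2·T1 = [-3/5 4/5 7/5; -4/5 -3/5 1/5; 0 0 1]

T = [-3/5 4/5 7/5; -4/5 -3/5 1/5; 0 0 1]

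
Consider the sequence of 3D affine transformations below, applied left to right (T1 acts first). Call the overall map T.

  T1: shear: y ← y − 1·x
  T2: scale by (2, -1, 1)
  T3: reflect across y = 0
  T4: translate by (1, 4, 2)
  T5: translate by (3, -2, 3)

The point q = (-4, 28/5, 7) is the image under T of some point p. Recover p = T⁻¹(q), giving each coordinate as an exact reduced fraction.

p = (-4, -2/5, 2)

T1 = [1 0 0 0; -1 1 0 0; 0 0 1 0; 0 0 0 1]
T2·T1 = [2 0 0 0; 1 -1 0 0; 0 0 1 0; 0 0 0 1]
T3·…·T1 = [2 0 0 0; -1 1 0 0; 0 0 1 0; 0 0 0 1]
T4·…·T1 = [2 0 0 1; -1 1 0 4; 0 0 1 2; 0 0 0 1]
T5·…·T1 = [2 0 0 4; -1 1 0 2; 0 0 1 5; 0 0 0 1]
det M = 2; M⁻¹ = [1/2 0 0 -2; 1/2 1 0 -4; 0 0 1 -5; 0 0 0 1]
M⁻¹ · (-4, 28/5, 7)ᵀ = (-4, -2/5, 2)ᵀ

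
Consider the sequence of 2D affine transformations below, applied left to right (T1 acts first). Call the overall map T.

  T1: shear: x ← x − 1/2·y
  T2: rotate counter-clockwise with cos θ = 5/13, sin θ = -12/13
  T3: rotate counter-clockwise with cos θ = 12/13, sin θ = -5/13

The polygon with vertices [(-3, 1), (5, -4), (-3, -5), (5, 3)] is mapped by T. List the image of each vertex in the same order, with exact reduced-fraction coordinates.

T1 shear: x ← x − 1/2·y: (-3, 1) → (-7/2, 1); (5, -4) → (7, -4); (-3, -5) → (-1/2, -5); (5, 3) → (7/2, 3)
T2 rotate counter-clockwise with cos θ = 5/13, sin θ = -12/13: (-7/2, 1) → (-11/26, 47/13); (7, -4) → (-1, -8); (-1/2, -5) → (-125/26, -19/13); (7/2, 3) → (107/26, -27/13)
T3 rotate counter-clockwise with cos θ = 12/13, sin θ = -5/13: (-11/26, 47/13) → (1, 7/2); (-1, -8) → (-4, -7); (-125/26, -19/13) → (-5, 1/2); (107/26, -27/13) → (3, -7/2)

image vertices: (1, 7/2), (-4, -7), (-5, 1/2), (3, -7/2)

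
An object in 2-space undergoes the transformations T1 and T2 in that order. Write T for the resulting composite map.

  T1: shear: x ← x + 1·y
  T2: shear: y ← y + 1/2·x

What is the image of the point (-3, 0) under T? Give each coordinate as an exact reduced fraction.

T1 shear: x ← x + 1·y: (-3, 0) → (-3, 0)
T2 shear: y ← y + 1/2·x: (-3, 0) → (-3, -3/2)

T(p) = (-3, -3/2)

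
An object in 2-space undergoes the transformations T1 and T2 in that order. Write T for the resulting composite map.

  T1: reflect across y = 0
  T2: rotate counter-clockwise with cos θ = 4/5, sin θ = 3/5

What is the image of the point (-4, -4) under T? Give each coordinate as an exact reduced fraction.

T(p) = (-28/5, 4/5)

T1 reflect across y = 0: (-4, -4) → (-4, 4)
T2 rotate counter-clockwise with cos θ = 4/5, sin θ = 3/5: (-4, 4) → (-28/5, 4/5)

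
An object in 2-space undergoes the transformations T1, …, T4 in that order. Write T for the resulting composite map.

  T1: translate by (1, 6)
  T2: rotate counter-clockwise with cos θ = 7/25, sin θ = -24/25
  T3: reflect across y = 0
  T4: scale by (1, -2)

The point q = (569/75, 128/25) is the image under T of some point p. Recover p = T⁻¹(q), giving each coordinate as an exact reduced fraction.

T1 = [1 0 1; 0 1 6; 0 0 1]
T2·T1 = [7/25 24/25 151/25; -24/25 7/25 18/25; 0 0 1]
T3·…·T1 = [7/25 24/25 151/25; 24/25 -7/25 -18/25; 0 0 1]
T4·…·T1 = [7/25 24/25 151/25; -48/25 14/25 36/25; 0 0 1]
det M = 2; M⁻¹ = [7/25 -12/25 -1; 24/25 7/50 -6; 0 0 1]
M⁻¹ · (569/75, 128/25)ᵀ = (-4/3, 2)ᵀ

p = (-4/3, 2)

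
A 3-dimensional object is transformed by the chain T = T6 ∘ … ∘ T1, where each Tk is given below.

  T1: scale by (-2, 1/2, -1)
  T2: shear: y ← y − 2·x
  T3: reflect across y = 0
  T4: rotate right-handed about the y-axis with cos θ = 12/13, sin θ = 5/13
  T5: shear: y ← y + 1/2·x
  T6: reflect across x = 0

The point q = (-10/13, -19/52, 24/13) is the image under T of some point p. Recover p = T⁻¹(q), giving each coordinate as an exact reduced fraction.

p = (0, 3/2, -2)

T1 = [-2 0 0 0; 0 1/2 0 0; 0 0 -1 0; 0 0 0 1]
T2·T1 = [-2 0 0 0; 4 1/2 0 0; 0 0 -1 0; 0 0 0 1]
T3·…·T1 = [-2 0 0 0; -4 -1/2 0 0; 0 0 -1 0; 0 0 0 1]
T4·…·T1 = [-24/13 0 -5/13 0; -4 -1/2 0 0; 10/13 0 -12/13 0; 0 0 0 1]
T5·…·T1 = [-24/13 0 -5/13 0; -64/13 -1/2 -5/26 0; 10/13 0 -12/13 0; 0 0 0 1]
T6·…·T1 = [24/13 0 5/13 0; -64/13 -1/2 -5/26 0; 10/13 0 -12/13 0; 0 0 0 1]
det M = 1; M⁻¹ = [6/13 0 5/26 0; -61/13 -2 -20/13 0; 5/13 0 -12/13 0; 0 0 0 1]
M⁻¹ · (-10/13, -19/52, 24/13)ᵀ = (0, 3/2, -2)ᵀ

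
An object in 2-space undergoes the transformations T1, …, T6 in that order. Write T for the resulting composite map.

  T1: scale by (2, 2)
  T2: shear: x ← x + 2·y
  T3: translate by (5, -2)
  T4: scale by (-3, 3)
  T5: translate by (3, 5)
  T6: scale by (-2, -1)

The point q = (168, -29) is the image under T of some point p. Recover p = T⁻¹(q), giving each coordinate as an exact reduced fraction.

p = (2, 5)

T1 = [2 0 0; 0 2 0; 0 0 1]
T2·T1 = [2 4 0; 0 2 0; 0 0 1]
T3·…·T1 = [2 4 5; 0 2 -2; 0 0 1]
T4·…·T1 = [-6 -12 -15; 0 6 -6; 0 0 1]
T5·…·T1 = [-6 -12 -12; 0 6 -1; 0 0 1]
T6·…·T1 = [12 24 24; 0 -6 1; 0 0 1]
det M = -72; M⁻¹ = [1/12 1/3 -7/3; 0 -1/6 1/6; 0 0 1]
M⁻¹ · (168, -29)ᵀ = (2, 5)ᵀ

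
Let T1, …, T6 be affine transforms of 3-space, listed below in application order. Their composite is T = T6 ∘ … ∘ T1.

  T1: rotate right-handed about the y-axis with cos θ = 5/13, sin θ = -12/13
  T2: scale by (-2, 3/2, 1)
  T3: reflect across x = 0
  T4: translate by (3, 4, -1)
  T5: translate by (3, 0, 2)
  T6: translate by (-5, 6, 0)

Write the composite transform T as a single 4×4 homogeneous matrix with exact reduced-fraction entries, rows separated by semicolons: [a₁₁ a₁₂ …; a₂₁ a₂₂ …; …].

T = [10/13 0 -24/13 1; 0 3/2 0 10; 12/13 0 5/13 1; 0 0 0 1]

T1 = [5/13 0 -12/13 0; 0 1 0 0; 12/13 0 5/13 0; 0 0 0 1]
T2·T1 = [-10/13 0 24/13 0; 0 3/2 0 0; 12/13 0 5/13 0; 0 0 0 1]
T3·…·T1 = [10/13 0 -24/13 0; 0 3/2 0 0; 12/13 0 5/13 0; 0 0 0 1]
T4·…·T1 = [10/13 0 -24/13 3; 0 3/2 0 4; 12/13 0 5/13 -1; 0 0 0 1]
T5·…·T1 = [10/13 0 -24/13 6; 0 3/2 0 4; 12/13 0 5/13 1; 0 0 0 1]
T6·…·T1 = [10/13 0 -24/13 1; 0 3/2 0 10; 12/13 0 5/13 1; 0 0 0 1]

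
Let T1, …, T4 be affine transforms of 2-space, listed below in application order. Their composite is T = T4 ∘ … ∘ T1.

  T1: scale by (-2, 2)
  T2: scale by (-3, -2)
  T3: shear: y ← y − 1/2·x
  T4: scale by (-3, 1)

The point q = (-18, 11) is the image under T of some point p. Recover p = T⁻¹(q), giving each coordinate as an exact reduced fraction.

p = (1, -7/2)

T1 = [-2 0 0; 0 2 0; 0 0 1]
T2·T1 = [6 0 0; 0 -4 0; 0 0 1]
T3·…·T1 = [6 0 0; -3 -4 0; 0 0 1]
T4·…·T1 = [-18 0 0; -3 -4 0; 0 0 1]
det M = 72; M⁻¹ = [-1/18 0 0; 1/24 -1/4 0; 0 0 1]
M⁻¹ · (-18, 11)ᵀ = (1, -7/2)ᵀ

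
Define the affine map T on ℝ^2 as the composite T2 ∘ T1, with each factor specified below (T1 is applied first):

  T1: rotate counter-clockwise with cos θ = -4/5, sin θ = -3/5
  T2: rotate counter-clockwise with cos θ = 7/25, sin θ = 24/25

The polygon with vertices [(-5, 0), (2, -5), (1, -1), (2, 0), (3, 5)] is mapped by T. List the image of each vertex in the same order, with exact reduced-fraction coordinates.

image vertices: (-44/25, 117/25), (-497/125, -454/125), (-73/125, -161/125), (88/125, -234/125), (717/125, -131/125)

T1 rotate counter-clockwise with cos θ = -4/5, sin θ = -3/5: (-5, 0) → (4, 3); (2, -5) → (-23/5, 14/5); (1, -1) → (-7/5, 1/5); (2, 0) → (-8/5, -6/5); (3, 5) → (3/5, -29/5)
T2 rotate counter-clockwise with cos θ = 7/25, sin θ = 24/25: (4, 3) → (-44/25, 117/25); (-23/5, 14/5) → (-497/125, -454/125); (-7/5, 1/5) → (-73/125, -161/125); (-8/5, -6/5) → (88/125, -234/125); (3/5, -29/5) → (717/125, -131/125)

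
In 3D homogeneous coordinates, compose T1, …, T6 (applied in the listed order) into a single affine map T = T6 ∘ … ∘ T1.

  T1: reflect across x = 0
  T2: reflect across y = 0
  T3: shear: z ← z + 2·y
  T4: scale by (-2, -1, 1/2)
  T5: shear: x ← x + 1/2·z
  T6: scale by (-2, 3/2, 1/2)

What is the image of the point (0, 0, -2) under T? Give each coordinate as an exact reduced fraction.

T(p) = (1, 0, -1/2)

T1 reflect across x = 0: (0, 0, -2) → (0, 0, -2)
T2 reflect across y = 0: (0, 0, -2) → (0, 0, -2)
T3 shear: z ← z + 2·y: (0, 0, -2) → (0, 0, -2)
T4 scale by (-2, -1, 1/2): (0, 0, -2) → (0, 0, -1)
T5 shear: x ← x + 1/2·z: (0, 0, -1) → (-1/2, 0, -1)
T6 scale by (-2, 3/2, 1/2): (-1/2, 0, -1) → (1, 0, -1/2)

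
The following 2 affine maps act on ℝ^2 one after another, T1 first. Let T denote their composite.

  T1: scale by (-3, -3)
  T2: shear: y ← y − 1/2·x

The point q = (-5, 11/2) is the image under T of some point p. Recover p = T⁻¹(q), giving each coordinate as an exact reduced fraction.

T1 = [-3 0 0; 0 -3 0; 0 0 1]
T2·T1 = [-3 0 0; 3/2 -3 0; 0 0 1]
det M = 9; M⁻¹ = [-1/3 0 0; -1/6 -1/3 0; 0 0 1]
M⁻¹ · (-5, 11/2)ᵀ = (5/3, -1)ᵀ

p = (5/3, -1)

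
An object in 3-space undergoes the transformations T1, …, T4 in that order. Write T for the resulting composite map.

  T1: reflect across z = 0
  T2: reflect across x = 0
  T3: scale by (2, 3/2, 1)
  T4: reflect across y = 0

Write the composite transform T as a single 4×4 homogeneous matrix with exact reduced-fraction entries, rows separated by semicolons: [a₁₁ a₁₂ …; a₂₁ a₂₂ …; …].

T = [-2 0 0 0; 0 -3/2 0 0; 0 0 -1 0; 0 0 0 1]

T1 = [1 0 0 0; 0 1 0 0; 0 0 -1 0; 0 0 0 1]
T2·T1 = [-1 0 0 0; 0 1 0 0; 0 0 -1 0; 0 0 0 1]
T3·…·T1 = [-2 0 0 0; 0 3/2 0 0; 0 0 -1 0; 0 0 0 1]
T4·…·T1 = [-2 0 0 0; 0 -3/2 0 0; 0 0 -1 0; 0 0 0 1]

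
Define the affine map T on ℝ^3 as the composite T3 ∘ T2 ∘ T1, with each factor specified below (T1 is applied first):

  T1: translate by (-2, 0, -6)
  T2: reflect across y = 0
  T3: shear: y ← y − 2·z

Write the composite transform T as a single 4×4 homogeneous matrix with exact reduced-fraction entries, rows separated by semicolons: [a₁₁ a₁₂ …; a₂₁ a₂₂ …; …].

T = [1 0 0 -2; 0 -1 -2 12; 0 0 1 -6; 0 0 0 1]

T1 = [1 0 0 -2; 0 1 0 0; 0 0 1 -6; 0 0 0 1]
T2·T1 = [1 0 0 -2; 0 -1 0 0; 0 0 1 -6; 0 0 0 1]
T3·…·T1 = [1 0 0 -2; 0 -1 -2 12; 0 0 1 -6; 0 0 0 1]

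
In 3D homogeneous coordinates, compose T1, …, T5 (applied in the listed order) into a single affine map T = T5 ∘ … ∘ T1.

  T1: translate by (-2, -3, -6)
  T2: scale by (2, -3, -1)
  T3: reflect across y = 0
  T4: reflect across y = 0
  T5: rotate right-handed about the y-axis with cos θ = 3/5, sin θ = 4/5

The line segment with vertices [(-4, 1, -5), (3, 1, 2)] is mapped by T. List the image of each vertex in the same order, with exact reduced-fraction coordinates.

T1 translate by (-2, -3, -6): (-4, 1, -5) → (-6, -2, -11); (3, 1, 2) → (1, -2, -4)
T2 scale by (2, -3, -1): (-6, -2, -11) → (-12, 6, 11); (1, -2, -4) → (2, 6, 4)
T3 reflect across y = 0: (-12, 6, 11) → (-12, -6, 11); (2, 6, 4) → (2, -6, 4)
T4 reflect across y = 0: (-12, -6, 11) → (-12, 6, 11); (2, -6, 4) → (2, 6, 4)
T5 rotate right-handed about the y-axis with cos θ = 3/5, sin θ = 4/5: (-12, 6, 11) → (8/5, 6, 81/5); (2, 6, 4) → (22/5, 6, 4/5)

image vertices: (8/5, 6, 81/5), (22/5, 6, 4/5)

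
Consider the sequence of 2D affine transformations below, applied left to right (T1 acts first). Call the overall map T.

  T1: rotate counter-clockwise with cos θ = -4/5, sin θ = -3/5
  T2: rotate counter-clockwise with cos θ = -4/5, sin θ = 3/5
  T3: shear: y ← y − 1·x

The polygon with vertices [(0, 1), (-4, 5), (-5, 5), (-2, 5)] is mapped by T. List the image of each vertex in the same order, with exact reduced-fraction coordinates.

image vertices: (0, 1), (-4, 9), (-5, 10), (-2, 7)

T1 rotate counter-clockwise with cos θ = -4/5, sin θ = -3/5: (0, 1) → (3/5, -4/5); (-4, 5) → (31/5, -8/5); (-5, 5) → (7, -1); (-2, 5) → (23/5, -14/5)
T2 rotate counter-clockwise with cos θ = -4/5, sin θ = 3/5: (3/5, -4/5) → (0, 1); (31/5, -8/5) → (-4, 5); (7, -1) → (-5, 5); (23/5, -14/5) → (-2, 5)
T3 shear: y ← y − 1·x: (0, 1) → (0, 1); (-4, 5) → (-4, 9); (-5, 5) → (-5, 10); (-2, 5) → (-2, 7)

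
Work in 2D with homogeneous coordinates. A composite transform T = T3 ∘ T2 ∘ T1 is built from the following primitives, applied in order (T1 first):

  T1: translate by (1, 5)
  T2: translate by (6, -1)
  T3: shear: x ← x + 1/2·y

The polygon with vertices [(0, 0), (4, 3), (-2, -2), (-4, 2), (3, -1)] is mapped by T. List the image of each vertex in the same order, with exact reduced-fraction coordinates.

image vertices: (9, 4), (29/2, 7), (6, 2), (6, 6), (23/2, 3)

T1 translate by (1, 5): (0, 0) → (1, 5); (4, 3) → (5, 8); (-2, -2) → (-1, 3); (-4, 2) → (-3, 7); (3, -1) → (4, 4)
T2 translate by (6, -1): (1, 5) → (7, 4); (5, 8) → (11, 7); (-1, 3) → (5, 2); (-3, 7) → (3, 6); (4, 4) → (10, 3)
T3 shear: x ← x + 1/2·y: (7, 4) → (9, 4); (11, 7) → (29/2, 7); (5, 2) → (6, 2); (3, 6) → (6, 6); (10, 3) → (23/2, 3)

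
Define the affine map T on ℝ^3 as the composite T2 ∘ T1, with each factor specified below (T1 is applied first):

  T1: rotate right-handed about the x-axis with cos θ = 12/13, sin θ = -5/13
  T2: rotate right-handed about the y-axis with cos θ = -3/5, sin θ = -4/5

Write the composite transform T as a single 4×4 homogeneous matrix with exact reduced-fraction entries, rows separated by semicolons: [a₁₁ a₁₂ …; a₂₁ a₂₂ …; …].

T = [-3/5 4/13 -48/65 0; 0 12/13 5/13 0; 4/5 3/13 -36/65 0; 0 0 0 1]

T1 = [1 0 0 0; 0 12/13 5/13 0; 0 -5/13 12/13 0; 0 0 0 1]
T2·T1 = [-3/5 4/13 -48/65 0; 0 12/13 5/13 0; 4/5 3/13 -36/65 0; 0 0 0 1]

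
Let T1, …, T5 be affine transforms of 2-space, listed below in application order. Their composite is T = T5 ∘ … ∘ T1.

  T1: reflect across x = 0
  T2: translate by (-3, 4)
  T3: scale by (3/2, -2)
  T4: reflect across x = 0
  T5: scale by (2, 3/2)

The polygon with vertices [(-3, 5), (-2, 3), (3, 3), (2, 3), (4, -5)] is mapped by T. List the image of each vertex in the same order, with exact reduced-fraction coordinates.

T1 reflect across x = 0: (-3, 5) → (3, 5); (-2, 3) → (2, 3); (3, 3) → (-3, 3); (2, 3) → (-2, 3); (4, -5) → (-4, -5)
T2 translate by (-3, 4): (3, 5) → (0, 9); (2, 3) → (-1, 7); (-3, 3) → (-6, 7); (-2, 3) → (-5, 7); (-4, -5) → (-7, -1)
T3 scale by (3/2, -2): (0, 9) → (0, -18); (-1, 7) → (-3/2, -14); (-6, 7) → (-9, -14); (-5, 7) → (-15/2, -14); (-7, -1) → (-21/2, 2)
T4 reflect across x = 0: (0, -18) → (0, -18); (-3/2, -14) → (3/2, -14); (-9, -14) → (9, -14); (-15/2, -14) → (15/2, -14); (-21/2, 2) → (21/2, 2)
T5 scale by (2, 3/2): (0, -18) → (0, -27); (3/2, -14) → (3, -21); (9, -14) → (18, -21); (15/2, -14) → (15, -21); (21/2, 2) → (21, 3)

image vertices: (0, -27), (3, -21), (18, -21), (15, -21), (21, 3)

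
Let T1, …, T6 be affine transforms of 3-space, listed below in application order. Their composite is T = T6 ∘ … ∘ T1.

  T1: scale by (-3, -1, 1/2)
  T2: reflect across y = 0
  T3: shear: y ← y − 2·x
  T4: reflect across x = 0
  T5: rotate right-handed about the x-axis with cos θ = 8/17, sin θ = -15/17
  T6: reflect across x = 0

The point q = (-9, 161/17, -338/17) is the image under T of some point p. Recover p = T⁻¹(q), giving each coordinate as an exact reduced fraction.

T1 = [-3 0 0 0; 0 -1 0 0; 0 0 1/2 0; 0 0 0 1]
T2·T1 = [-3 0 0 0; 0 1 0 0; 0 0 1/2 0; 0 0 0 1]
T3·…·T1 = [-3 0 0 0; 6 1 0 0; 0 0 1/2 0; 0 0 0 1]
T4·…·T1 = [3 0 0 0; 6 1 0 0; 0 0 1/2 0; 0 0 0 1]
T5·…·T1 = [3 0 0 0; 48/17 8/17 15/34 0; -90/17 -15/17 4/17 0; 0 0 0 1]
T6·…·T1 = [-3 0 0 0; 48/17 8/17 15/34 0; -90/17 -15/17 4/17 0; 0 0 0 1]
det M = -3/2; M⁻¹ = [-1/3 0 0 0; 2 8/17 -15/17 0; 0 30/17 16/17 0; 0 0 0 1]
M⁻¹ · (-9, 161/17, -338/17)ᵀ = (3, 4, -2)ᵀ

p = (3, 4, -2)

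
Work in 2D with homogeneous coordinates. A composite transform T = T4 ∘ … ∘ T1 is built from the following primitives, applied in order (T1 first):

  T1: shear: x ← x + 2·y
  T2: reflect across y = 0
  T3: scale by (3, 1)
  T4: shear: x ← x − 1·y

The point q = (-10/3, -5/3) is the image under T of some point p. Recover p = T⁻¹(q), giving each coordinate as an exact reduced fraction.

T1 = [1 2 0; 0 1 0; 0 0 1]
T2·T1 = [1 2 0; 0 -1 0; 0 0 1]
T3·…·T1 = [3 6 0; 0 -1 0; 0 0 1]
T4·…·T1 = [3 7 0; 0 -1 0; 0 0 1]
det M = -3; M⁻¹ = [1/3 7/3 0; 0 -1 0; 0 0 1]
M⁻¹ · (-10/3, -5/3)ᵀ = (-5, 5/3)ᵀ

p = (-5, 5/3)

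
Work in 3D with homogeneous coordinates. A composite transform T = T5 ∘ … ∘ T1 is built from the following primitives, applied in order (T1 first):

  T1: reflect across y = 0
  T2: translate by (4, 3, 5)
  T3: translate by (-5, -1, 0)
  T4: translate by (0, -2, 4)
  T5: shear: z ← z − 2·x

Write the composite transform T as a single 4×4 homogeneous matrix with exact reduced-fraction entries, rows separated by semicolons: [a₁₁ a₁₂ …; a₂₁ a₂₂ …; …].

T1 = [1 0 0 0; 0 -1 0 0; 0 0 1 0; 0 0 0 1]
T2·T1 = [1 0 0 4; 0 -1 0 3; 0 0 1 5; 0 0 0 1]
T3·…·T1 = [1 0 0 -1; 0 -1 0 2; 0 0 1 5; 0 0 0 1]
T4·…·T1 = [1 0 0 -1; 0 -1 0 0; 0 0 1 9; 0 0 0 1]
T5·…·T1 = [1 0 0 -1; 0 -1 0 0; -2 0 1 11; 0 0 0 1]

T = [1 0 0 -1; 0 -1 0 0; -2 0 1 11; 0 0 0 1]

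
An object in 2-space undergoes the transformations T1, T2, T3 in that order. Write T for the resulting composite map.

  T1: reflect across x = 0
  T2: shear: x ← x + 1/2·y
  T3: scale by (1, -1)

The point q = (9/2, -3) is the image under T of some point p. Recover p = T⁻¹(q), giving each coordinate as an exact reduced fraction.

T1 = [-1 0 0; 0 1 0; 0 0 1]
T2·T1 = [-1 1/2 0; 0 1 0; 0 0 1]
T3·…·T1 = [-1 1/2 0; 0 -1 0; 0 0 1]
det M = 1; M⁻¹ = [-1 -1/2 0; 0 -1 0; 0 0 1]
M⁻¹ · (9/2, -3)ᵀ = (-3, 3)ᵀ

p = (-3, 3)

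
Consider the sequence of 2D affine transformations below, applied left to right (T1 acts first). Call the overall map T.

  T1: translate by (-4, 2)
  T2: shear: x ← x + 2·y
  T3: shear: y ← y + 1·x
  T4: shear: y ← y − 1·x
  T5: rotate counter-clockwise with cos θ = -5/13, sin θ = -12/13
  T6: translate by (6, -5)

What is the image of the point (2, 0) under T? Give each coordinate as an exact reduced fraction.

T(p) = (92/13, -99/13)

T1 translate by (-4, 2): (2, 0) → (-2, 2)
T2 shear: x ← x + 2·y: (-2, 2) → (2, 2)
T3 shear: y ← y + 1·x: (2, 2) → (2, 4)
T4 shear: y ← y − 1·x: (2, 4) → (2, 2)
T5 rotate counter-clockwise with cos θ = -5/13, sin θ = -12/13: (2, 2) → (14/13, -34/13)
T6 translate by (6, -5): (14/13, -34/13) → (92/13, -99/13)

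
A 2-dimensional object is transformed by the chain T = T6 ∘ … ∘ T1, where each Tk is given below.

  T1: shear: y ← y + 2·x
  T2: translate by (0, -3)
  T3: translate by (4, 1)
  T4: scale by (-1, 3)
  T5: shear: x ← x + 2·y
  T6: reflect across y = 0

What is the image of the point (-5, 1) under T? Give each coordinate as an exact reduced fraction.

T(p) = (-65, 33)

T1 shear: y ← y + 2·x: (-5, 1) → (-5, -9)
T2 translate by (0, -3): (-5, -9) → (-5, -12)
T3 translate by (4, 1): (-5, -12) → (-1, -11)
T4 scale by (-1, 3): (-1, -11) → (1, -33)
T5 shear: x ← x + 2·y: (1, -33) → (-65, -33)
T6 reflect across y = 0: (-65, -33) → (-65, 33)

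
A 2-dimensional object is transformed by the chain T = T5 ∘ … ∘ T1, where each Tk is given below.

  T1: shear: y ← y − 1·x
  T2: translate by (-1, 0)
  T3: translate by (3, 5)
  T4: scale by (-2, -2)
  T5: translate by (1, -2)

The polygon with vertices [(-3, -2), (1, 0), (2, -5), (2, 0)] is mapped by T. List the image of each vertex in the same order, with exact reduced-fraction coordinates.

T1 shear: y ← y − 1·x: (-3, -2) → (-3, 1); (1, 0) → (1, -1); (2, -5) → (2, -7); (2, 0) → (2, -2)
T2 translate by (-1, 0): (-3, 1) → (-4, 1); (1, -1) → (0, -1); (2, -7) → (1, -7); (2, -2) → (1, -2)
T3 translate by (3, 5): (-4, 1) → (-1, 6); (0, -1) → (3, 4); (1, -7) → (4, -2); (1, -2) → (4, 3)
T4 scale by (-2, -2): (-1, 6) → (2, -12); (3, 4) → (-6, -8); (4, -2) → (-8, 4); (4, 3) → (-8, -6)
T5 translate by (1, -2): (2, -12) → (3, -14); (-6, -8) → (-5, -10); (-8, 4) → (-7, 2); (-8, -6) → (-7, -8)

image vertices: (3, -14), (-5, -10), (-7, 2), (-7, -8)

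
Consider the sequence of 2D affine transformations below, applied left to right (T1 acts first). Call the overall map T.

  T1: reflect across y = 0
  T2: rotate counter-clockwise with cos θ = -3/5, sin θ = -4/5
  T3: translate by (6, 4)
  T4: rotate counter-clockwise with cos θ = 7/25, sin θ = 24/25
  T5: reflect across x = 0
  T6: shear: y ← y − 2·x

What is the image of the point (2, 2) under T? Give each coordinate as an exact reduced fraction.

T1 reflect across y = 0: (2, 2) → (2, -2)
T2 rotate counter-clockwise with cos θ = -3/5, sin θ = -4/5: (2, -2) → (-14/5, -2/5)
T3 translate by (6, 4): (-14/5, -2/5) → (16/5, 18/5)
T4 rotate counter-clockwise with cos θ = 7/25, sin θ = 24/25: (16/5, 18/5) → (-64/25, 102/25)
T5 reflect across x = 0: (-64/25, 102/25) → (64/25, 102/25)
T6 shear: y ← y − 2·x: (64/25, 102/25) → (64/25, -26/25)

T(p) = (64/25, -26/25)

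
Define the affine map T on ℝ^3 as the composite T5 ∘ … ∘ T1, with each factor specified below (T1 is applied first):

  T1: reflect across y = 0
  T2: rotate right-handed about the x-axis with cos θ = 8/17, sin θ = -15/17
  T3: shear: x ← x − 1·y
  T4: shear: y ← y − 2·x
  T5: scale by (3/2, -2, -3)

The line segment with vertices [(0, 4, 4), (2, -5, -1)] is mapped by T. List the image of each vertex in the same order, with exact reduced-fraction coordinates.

image vertices: (-42/17, -168/17, -276/17), (27/34, -14/17, 249/17)

T1 reflect across y = 0: (0, 4, 4) → (0, -4, 4); (2, -5, -1) → (2, 5, -1)
T2 rotate right-handed about the x-axis with cos θ = 8/17, sin θ = -15/17: (0, -4, 4) → (0, 28/17, 92/17); (2, 5, -1) → (2, 25/17, -83/17)
T3 shear: x ← x − 1·y: (0, 28/17, 92/17) → (-28/17, 28/17, 92/17); (2, 25/17, -83/17) → (9/17, 25/17, -83/17)
T4 shear: y ← y − 2·x: (-28/17, 28/17, 92/17) → (-28/17, 84/17, 92/17); (9/17, 25/17, -83/17) → (9/17, 7/17, -83/17)
T5 scale by (3/2, -2, -3): (-28/17, 84/17, 92/17) → (-42/17, -168/17, -276/17); (9/17, 7/17, -83/17) → (27/34, -14/17, 249/17)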